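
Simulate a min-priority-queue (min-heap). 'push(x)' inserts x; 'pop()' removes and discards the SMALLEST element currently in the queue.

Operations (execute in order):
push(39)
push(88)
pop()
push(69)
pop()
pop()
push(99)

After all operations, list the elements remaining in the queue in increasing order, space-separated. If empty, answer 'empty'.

push(39): heap contents = [39]
push(88): heap contents = [39, 88]
pop() → 39: heap contents = [88]
push(69): heap contents = [69, 88]
pop() → 69: heap contents = [88]
pop() → 88: heap contents = []
push(99): heap contents = [99]

Answer: 99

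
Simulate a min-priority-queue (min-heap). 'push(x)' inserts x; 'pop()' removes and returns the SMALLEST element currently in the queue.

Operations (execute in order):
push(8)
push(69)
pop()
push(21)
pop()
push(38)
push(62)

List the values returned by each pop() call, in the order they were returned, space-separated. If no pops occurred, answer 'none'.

push(8): heap contents = [8]
push(69): heap contents = [8, 69]
pop() → 8: heap contents = [69]
push(21): heap contents = [21, 69]
pop() → 21: heap contents = [69]
push(38): heap contents = [38, 69]
push(62): heap contents = [38, 62, 69]

Answer: 8 21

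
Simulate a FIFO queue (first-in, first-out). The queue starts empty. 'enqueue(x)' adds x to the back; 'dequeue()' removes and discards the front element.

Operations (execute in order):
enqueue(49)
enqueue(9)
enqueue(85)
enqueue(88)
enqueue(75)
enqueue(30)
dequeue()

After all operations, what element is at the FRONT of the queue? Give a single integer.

enqueue(49): queue = [49]
enqueue(9): queue = [49, 9]
enqueue(85): queue = [49, 9, 85]
enqueue(88): queue = [49, 9, 85, 88]
enqueue(75): queue = [49, 9, 85, 88, 75]
enqueue(30): queue = [49, 9, 85, 88, 75, 30]
dequeue(): queue = [9, 85, 88, 75, 30]

Answer: 9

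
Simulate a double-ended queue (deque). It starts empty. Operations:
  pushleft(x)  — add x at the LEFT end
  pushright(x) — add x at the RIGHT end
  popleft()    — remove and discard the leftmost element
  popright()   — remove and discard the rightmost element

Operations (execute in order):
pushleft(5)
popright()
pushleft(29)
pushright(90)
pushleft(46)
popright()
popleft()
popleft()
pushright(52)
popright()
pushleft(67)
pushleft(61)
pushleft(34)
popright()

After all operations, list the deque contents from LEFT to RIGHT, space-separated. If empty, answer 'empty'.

pushleft(5): [5]
popright(): []
pushleft(29): [29]
pushright(90): [29, 90]
pushleft(46): [46, 29, 90]
popright(): [46, 29]
popleft(): [29]
popleft(): []
pushright(52): [52]
popright(): []
pushleft(67): [67]
pushleft(61): [61, 67]
pushleft(34): [34, 61, 67]
popright(): [34, 61]

Answer: 34 61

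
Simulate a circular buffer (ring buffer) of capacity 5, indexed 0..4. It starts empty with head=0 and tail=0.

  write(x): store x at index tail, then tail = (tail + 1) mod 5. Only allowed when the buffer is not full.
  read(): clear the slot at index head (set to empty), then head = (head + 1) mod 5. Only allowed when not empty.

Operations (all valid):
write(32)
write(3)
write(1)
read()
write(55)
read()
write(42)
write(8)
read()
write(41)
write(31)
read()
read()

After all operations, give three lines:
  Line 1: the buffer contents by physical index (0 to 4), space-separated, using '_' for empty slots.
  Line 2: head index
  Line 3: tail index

Answer: 8 41 31 _ _
0
3

Derivation:
write(32): buf=[32 _ _ _ _], head=0, tail=1, size=1
write(3): buf=[32 3 _ _ _], head=0, tail=2, size=2
write(1): buf=[32 3 1 _ _], head=0, tail=3, size=3
read(): buf=[_ 3 1 _ _], head=1, tail=3, size=2
write(55): buf=[_ 3 1 55 _], head=1, tail=4, size=3
read(): buf=[_ _ 1 55 _], head=2, tail=4, size=2
write(42): buf=[_ _ 1 55 42], head=2, tail=0, size=3
write(8): buf=[8 _ 1 55 42], head=2, tail=1, size=4
read(): buf=[8 _ _ 55 42], head=3, tail=1, size=3
write(41): buf=[8 41 _ 55 42], head=3, tail=2, size=4
write(31): buf=[8 41 31 55 42], head=3, tail=3, size=5
read(): buf=[8 41 31 _ 42], head=4, tail=3, size=4
read(): buf=[8 41 31 _ _], head=0, tail=3, size=3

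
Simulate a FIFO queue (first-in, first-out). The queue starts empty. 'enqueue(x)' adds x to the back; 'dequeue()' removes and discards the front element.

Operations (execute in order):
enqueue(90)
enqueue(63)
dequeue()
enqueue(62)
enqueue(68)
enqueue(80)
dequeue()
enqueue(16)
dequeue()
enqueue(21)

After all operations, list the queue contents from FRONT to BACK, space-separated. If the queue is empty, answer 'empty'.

enqueue(90): [90]
enqueue(63): [90, 63]
dequeue(): [63]
enqueue(62): [63, 62]
enqueue(68): [63, 62, 68]
enqueue(80): [63, 62, 68, 80]
dequeue(): [62, 68, 80]
enqueue(16): [62, 68, 80, 16]
dequeue(): [68, 80, 16]
enqueue(21): [68, 80, 16, 21]

Answer: 68 80 16 21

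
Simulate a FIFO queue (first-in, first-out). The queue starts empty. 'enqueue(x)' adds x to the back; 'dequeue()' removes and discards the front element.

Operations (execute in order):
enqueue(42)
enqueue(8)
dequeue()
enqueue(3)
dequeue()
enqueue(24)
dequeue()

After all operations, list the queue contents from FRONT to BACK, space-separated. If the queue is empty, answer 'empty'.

enqueue(42): [42]
enqueue(8): [42, 8]
dequeue(): [8]
enqueue(3): [8, 3]
dequeue(): [3]
enqueue(24): [3, 24]
dequeue(): [24]

Answer: 24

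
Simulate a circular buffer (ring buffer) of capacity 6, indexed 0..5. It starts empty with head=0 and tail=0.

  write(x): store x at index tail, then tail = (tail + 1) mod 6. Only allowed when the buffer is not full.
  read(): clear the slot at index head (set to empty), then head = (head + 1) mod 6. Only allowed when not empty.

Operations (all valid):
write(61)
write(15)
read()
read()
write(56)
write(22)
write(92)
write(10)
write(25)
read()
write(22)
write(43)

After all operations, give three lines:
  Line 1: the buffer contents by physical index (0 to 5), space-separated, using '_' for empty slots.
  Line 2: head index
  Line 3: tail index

write(61): buf=[61 _ _ _ _ _], head=0, tail=1, size=1
write(15): buf=[61 15 _ _ _ _], head=0, tail=2, size=2
read(): buf=[_ 15 _ _ _ _], head=1, tail=2, size=1
read(): buf=[_ _ _ _ _ _], head=2, tail=2, size=0
write(56): buf=[_ _ 56 _ _ _], head=2, tail=3, size=1
write(22): buf=[_ _ 56 22 _ _], head=2, tail=4, size=2
write(92): buf=[_ _ 56 22 92 _], head=2, tail=5, size=3
write(10): buf=[_ _ 56 22 92 10], head=2, tail=0, size=4
write(25): buf=[25 _ 56 22 92 10], head=2, tail=1, size=5
read(): buf=[25 _ _ 22 92 10], head=3, tail=1, size=4
write(22): buf=[25 22 _ 22 92 10], head=3, tail=2, size=5
write(43): buf=[25 22 43 22 92 10], head=3, tail=3, size=6

Answer: 25 22 43 22 92 10
3
3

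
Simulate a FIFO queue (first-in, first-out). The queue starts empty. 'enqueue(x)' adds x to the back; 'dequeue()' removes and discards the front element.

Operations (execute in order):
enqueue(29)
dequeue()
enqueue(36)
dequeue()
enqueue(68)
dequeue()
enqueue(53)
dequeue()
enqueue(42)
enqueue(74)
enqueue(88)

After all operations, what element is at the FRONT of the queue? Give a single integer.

enqueue(29): queue = [29]
dequeue(): queue = []
enqueue(36): queue = [36]
dequeue(): queue = []
enqueue(68): queue = [68]
dequeue(): queue = []
enqueue(53): queue = [53]
dequeue(): queue = []
enqueue(42): queue = [42]
enqueue(74): queue = [42, 74]
enqueue(88): queue = [42, 74, 88]

Answer: 42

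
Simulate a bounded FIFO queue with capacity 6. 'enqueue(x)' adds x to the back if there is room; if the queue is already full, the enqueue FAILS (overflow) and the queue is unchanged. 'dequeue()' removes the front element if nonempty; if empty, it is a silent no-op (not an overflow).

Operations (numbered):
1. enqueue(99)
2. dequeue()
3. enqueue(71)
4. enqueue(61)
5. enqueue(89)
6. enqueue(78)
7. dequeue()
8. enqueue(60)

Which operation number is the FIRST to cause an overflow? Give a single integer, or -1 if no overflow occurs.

Answer: -1

Derivation:
1. enqueue(99): size=1
2. dequeue(): size=0
3. enqueue(71): size=1
4. enqueue(61): size=2
5. enqueue(89): size=3
6. enqueue(78): size=4
7. dequeue(): size=3
8. enqueue(60): size=4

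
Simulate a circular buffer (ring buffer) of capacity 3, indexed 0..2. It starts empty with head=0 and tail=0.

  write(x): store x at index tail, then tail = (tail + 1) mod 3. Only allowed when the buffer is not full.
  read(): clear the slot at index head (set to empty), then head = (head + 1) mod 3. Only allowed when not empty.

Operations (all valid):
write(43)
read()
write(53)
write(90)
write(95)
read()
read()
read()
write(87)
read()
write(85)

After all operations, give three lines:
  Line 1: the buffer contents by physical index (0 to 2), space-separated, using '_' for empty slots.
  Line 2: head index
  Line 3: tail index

write(43): buf=[43 _ _], head=0, tail=1, size=1
read(): buf=[_ _ _], head=1, tail=1, size=0
write(53): buf=[_ 53 _], head=1, tail=2, size=1
write(90): buf=[_ 53 90], head=1, tail=0, size=2
write(95): buf=[95 53 90], head=1, tail=1, size=3
read(): buf=[95 _ 90], head=2, tail=1, size=2
read(): buf=[95 _ _], head=0, tail=1, size=1
read(): buf=[_ _ _], head=1, tail=1, size=0
write(87): buf=[_ 87 _], head=1, tail=2, size=1
read(): buf=[_ _ _], head=2, tail=2, size=0
write(85): buf=[_ _ 85], head=2, tail=0, size=1

Answer: _ _ 85
2
0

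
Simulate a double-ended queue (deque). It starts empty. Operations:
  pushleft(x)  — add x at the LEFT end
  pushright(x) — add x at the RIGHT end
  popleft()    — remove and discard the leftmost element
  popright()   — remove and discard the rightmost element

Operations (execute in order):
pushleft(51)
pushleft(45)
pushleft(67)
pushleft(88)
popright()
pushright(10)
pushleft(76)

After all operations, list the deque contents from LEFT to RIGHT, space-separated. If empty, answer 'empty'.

Answer: 76 88 67 45 10

Derivation:
pushleft(51): [51]
pushleft(45): [45, 51]
pushleft(67): [67, 45, 51]
pushleft(88): [88, 67, 45, 51]
popright(): [88, 67, 45]
pushright(10): [88, 67, 45, 10]
pushleft(76): [76, 88, 67, 45, 10]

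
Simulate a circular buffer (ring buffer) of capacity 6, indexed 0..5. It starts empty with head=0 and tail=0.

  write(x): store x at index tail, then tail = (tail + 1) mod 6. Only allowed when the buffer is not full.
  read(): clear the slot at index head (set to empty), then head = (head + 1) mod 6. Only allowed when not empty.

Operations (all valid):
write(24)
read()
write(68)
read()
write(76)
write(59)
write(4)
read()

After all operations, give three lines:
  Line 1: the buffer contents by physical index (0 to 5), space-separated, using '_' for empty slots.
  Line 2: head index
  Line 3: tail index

Answer: _ _ _ 59 4 _
3
5

Derivation:
write(24): buf=[24 _ _ _ _ _], head=0, tail=1, size=1
read(): buf=[_ _ _ _ _ _], head=1, tail=1, size=0
write(68): buf=[_ 68 _ _ _ _], head=1, tail=2, size=1
read(): buf=[_ _ _ _ _ _], head=2, tail=2, size=0
write(76): buf=[_ _ 76 _ _ _], head=2, tail=3, size=1
write(59): buf=[_ _ 76 59 _ _], head=2, tail=4, size=2
write(4): buf=[_ _ 76 59 4 _], head=2, tail=5, size=3
read(): buf=[_ _ _ 59 4 _], head=3, tail=5, size=2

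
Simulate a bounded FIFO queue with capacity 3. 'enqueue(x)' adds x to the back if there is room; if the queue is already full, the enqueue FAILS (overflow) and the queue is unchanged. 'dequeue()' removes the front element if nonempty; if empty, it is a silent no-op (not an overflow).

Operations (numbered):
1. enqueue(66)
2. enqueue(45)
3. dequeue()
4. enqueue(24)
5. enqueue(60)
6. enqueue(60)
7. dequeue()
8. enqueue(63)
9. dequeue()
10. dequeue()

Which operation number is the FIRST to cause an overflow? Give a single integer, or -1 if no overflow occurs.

Answer: 6

Derivation:
1. enqueue(66): size=1
2. enqueue(45): size=2
3. dequeue(): size=1
4. enqueue(24): size=2
5. enqueue(60): size=3
6. enqueue(60): size=3=cap → OVERFLOW (fail)
7. dequeue(): size=2
8. enqueue(63): size=3
9. dequeue(): size=2
10. dequeue(): size=1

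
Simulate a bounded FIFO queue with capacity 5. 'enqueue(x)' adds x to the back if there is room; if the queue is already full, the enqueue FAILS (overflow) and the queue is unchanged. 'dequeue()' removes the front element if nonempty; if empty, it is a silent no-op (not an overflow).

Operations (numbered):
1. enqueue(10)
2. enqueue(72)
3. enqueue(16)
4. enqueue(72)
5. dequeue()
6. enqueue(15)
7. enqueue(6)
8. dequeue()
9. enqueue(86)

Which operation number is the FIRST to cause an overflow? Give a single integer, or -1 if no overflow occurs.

1. enqueue(10): size=1
2. enqueue(72): size=2
3. enqueue(16): size=3
4. enqueue(72): size=4
5. dequeue(): size=3
6. enqueue(15): size=4
7. enqueue(6): size=5
8. dequeue(): size=4
9. enqueue(86): size=5

Answer: -1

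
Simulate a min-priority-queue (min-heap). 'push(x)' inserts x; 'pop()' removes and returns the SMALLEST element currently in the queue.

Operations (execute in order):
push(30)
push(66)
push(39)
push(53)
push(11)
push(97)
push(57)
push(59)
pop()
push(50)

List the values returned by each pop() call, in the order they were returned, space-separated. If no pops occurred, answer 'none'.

Answer: 11

Derivation:
push(30): heap contents = [30]
push(66): heap contents = [30, 66]
push(39): heap contents = [30, 39, 66]
push(53): heap contents = [30, 39, 53, 66]
push(11): heap contents = [11, 30, 39, 53, 66]
push(97): heap contents = [11, 30, 39, 53, 66, 97]
push(57): heap contents = [11, 30, 39, 53, 57, 66, 97]
push(59): heap contents = [11, 30, 39, 53, 57, 59, 66, 97]
pop() → 11: heap contents = [30, 39, 53, 57, 59, 66, 97]
push(50): heap contents = [30, 39, 50, 53, 57, 59, 66, 97]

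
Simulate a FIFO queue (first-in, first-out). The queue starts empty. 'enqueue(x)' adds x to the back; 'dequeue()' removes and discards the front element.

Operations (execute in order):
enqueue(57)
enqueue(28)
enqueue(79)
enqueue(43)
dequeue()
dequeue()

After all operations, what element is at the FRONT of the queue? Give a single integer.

Answer: 79

Derivation:
enqueue(57): queue = [57]
enqueue(28): queue = [57, 28]
enqueue(79): queue = [57, 28, 79]
enqueue(43): queue = [57, 28, 79, 43]
dequeue(): queue = [28, 79, 43]
dequeue(): queue = [79, 43]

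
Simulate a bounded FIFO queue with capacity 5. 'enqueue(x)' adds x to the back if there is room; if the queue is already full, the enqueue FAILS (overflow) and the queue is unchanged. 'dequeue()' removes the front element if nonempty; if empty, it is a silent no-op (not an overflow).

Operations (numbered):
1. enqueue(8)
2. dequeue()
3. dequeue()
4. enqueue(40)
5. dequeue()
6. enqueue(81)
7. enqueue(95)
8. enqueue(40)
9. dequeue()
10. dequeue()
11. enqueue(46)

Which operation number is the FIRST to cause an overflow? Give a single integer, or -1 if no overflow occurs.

1. enqueue(8): size=1
2. dequeue(): size=0
3. dequeue(): empty, no-op, size=0
4. enqueue(40): size=1
5. dequeue(): size=0
6. enqueue(81): size=1
7. enqueue(95): size=2
8. enqueue(40): size=3
9. dequeue(): size=2
10. dequeue(): size=1
11. enqueue(46): size=2

Answer: -1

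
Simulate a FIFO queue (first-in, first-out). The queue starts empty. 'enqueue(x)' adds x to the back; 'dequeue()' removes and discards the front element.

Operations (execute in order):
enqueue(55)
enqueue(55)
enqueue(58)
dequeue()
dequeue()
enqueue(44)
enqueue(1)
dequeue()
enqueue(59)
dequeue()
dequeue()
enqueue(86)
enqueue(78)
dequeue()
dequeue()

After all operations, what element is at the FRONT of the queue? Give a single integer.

Answer: 78

Derivation:
enqueue(55): queue = [55]
enqueue(55): queue = [55, 55]
enqueue(58): queue = [55, 55, 58]
dequeue(): queue = [55, 58]
dequeue(): queue = [58]
enqueue(44): queue = [58, 44]
enqueue(1): queue = [58, 44, 1]
dequeue(): queue = [44, 1]
enqueue(59): queue = [44, 1, 59]
dequeue(): queue = [1, 59]
dequeue(): queue = [59]
enqueue(86): queue = [59, 86]
enqueue(78): queue = [59, 86, 78]
dequeue(): queue = [86, 78]
dequeue(): queue = [78]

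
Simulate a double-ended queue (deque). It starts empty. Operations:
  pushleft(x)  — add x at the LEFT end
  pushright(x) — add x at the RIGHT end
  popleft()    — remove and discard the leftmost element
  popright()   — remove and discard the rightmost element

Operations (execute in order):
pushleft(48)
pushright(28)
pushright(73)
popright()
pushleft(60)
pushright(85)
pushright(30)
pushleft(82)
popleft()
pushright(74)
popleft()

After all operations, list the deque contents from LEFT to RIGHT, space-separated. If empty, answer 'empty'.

pushleft(48): [48]
pushright(28): [48, 28]
pushright(73): [48, 28, 73]
popright(): [48, 28]
pushleft(60): [60, 48, 28]
pushright(85): [60, 48, 28, 85]
pushright(30): [60, 48, 28, 85, 30]
pushleft(82): [82, 60, 48, 28, 85, 30]
popleft(): [60, 48, 28, 85, 30]
pushright(74): [60, 48, 28, 85, 30, 74]
popleft(): [48, 28, 85, 30, 74]

Answer: 48 28 85 30 74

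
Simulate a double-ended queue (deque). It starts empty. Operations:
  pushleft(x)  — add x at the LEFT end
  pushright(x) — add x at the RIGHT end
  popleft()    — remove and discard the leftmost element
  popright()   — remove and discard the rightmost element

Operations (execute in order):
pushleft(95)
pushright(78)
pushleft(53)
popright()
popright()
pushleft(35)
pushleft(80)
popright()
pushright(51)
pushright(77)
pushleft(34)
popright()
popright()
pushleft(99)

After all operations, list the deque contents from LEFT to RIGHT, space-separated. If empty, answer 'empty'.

Answer: 99 34 80 35

Derivation:
pushleft(95): [95]
pushright(78): [95, 78]
pushleft(53): [53, 95, 78]
popright(): [53, 95]
popright(): [53]
pushleft(35): [35, 53]
pushleft(80): [80, 35, 53]
popright(): [80, 35]
pushright(51): [80, 35, 51]
pushright(77): [80, 35, 51, 77]
pushleft(34): [34, 80, 35, 51, 77]
popright(): [34, 80, 35, 51]
popright(): [34, 80, 35]
pushleft(99): [99, 34, 80, 35]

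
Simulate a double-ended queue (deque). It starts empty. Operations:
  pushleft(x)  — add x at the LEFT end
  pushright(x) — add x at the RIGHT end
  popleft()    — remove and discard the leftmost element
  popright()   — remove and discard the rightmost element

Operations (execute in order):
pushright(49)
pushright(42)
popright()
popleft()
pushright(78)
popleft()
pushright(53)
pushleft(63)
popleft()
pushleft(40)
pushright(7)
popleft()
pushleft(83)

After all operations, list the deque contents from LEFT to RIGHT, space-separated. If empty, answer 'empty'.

pushright(49): [49]
pushright(42): [49, 42]
popright(): [49]
popleft(): []
pushright(78): [78]
popleft(): []
pushright(53): [53]
pushleft(63): [63, 53]
popleft(): [53]
pushleft(40): [40, 53]
pushright(7): [40, 53, 7]
popleft(): [53, 7]
pushleft(83): [83, 53, 7]

Answer: 83 53 7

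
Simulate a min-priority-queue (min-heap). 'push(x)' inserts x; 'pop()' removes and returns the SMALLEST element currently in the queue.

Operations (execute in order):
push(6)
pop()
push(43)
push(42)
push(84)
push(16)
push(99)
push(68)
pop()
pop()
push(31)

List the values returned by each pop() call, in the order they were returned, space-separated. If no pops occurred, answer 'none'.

push(6): heap contents = [6]
pop() → 6: heap contents = []
push(43): heap contents = [43]
push(42): heap contents = [42, 43]
push(84): heap contents = [42, 43, 84]
push(16): heap contents = [16, 42, 43, 84]
push(99): heap contents = [16, 42, 43, 84, 99]
push(68): heap contents = [16, 42, 43, 68, 84, 99]
pop() → 16: heap contents = [42, 43, 68, 84, 99]
pop() → 42: heap contents = [43, 68, 84, 99]
push(31): heap contents = [31, 43, 68, 84, 99]

Answer: 6 16 42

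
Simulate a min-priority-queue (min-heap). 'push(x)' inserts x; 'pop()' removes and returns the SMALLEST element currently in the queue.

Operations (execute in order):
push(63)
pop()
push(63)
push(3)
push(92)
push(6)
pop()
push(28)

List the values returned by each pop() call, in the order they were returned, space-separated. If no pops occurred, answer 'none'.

Answer: 63 3

Derivation:
push(63): heap contents = [63]
pop() → 63: heap contents = []
push(63): heap contents = [63]
push(3): heap contents = [3, 63]
push(92): heap contents = [3, 63, 92]
push(6): heap contents = [3, 6, 63, 92]
pop() → 3: heap contents = [6, 63, 92]
push(28): heap contents = [6, 28, 63, 92]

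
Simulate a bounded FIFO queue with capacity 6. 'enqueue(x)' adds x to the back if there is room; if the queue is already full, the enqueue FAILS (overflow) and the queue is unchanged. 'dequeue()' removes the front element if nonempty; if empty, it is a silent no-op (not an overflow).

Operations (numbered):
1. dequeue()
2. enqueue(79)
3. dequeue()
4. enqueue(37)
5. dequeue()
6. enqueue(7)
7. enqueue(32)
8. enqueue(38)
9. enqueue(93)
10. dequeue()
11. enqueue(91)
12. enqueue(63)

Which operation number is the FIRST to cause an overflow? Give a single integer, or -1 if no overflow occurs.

Answer: -1

Derivation:
1. dequeue(): empty, no-op, size=0
2. enqueue(79): size=1
3. dequeue(): size=0
4. enqueue(37): size=1
5. dequeue(): size=0
6. enqueue(7): size=1
7. enqueue(32): size=2
8. enqueue(38): size=3
9. enqueue(93): size=4
10. dequeue(): size=3
11. enqueue(91): size=4
12. enqueue(63): size=5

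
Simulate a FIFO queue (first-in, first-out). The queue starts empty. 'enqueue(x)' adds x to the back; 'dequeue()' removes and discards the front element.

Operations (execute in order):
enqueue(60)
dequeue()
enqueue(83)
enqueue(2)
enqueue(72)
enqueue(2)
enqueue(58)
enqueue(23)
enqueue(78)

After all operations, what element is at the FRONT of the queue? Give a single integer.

enqueue(60): queue = [60]
dequeue(): queue = []
enqueue(83): queue = [83]
enqueue(2): queue = [83, 2]
enqueue(72): queue = [83, 2, 72]
enqueue(2): queue = [83, 2, 72, 2]
enqueue(58): queue = [83, 2, 72, 2, 58]
enqueue(23): queue = [83, 2, 72, 2, 58, 23]
enqueue(78): queue = [83, 2, 72, 2, 58, 23, 78]

Answer: 83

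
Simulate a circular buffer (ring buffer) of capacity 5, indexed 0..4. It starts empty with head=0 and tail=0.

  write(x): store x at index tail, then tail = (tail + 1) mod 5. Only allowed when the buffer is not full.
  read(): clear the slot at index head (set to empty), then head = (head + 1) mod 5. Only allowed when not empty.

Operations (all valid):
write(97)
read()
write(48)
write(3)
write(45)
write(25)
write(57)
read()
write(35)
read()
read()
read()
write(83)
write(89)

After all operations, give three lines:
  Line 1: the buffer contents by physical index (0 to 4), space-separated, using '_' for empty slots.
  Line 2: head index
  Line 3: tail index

write(97): buf=[97 _ _ _ _], head=0, tail=1, size=1
read(): buf=[_ _ _ _ _], head=1, tail=1, size=0
write(48): buf=[_ 48 _ _ _], head=1, tail=2, size=1
write(3): buf=[_ 48 3 _ _], head=1, tail=3, size=2
write(45): buf=[_ 48 3 45 _], head=1, tail=4, size=3
write(25): buf=[_ 48 3 45 25], head=1, tail=0, size=4
write(57): buf=[57 48 3 45 25], head=1, tail=1, size=5
read(): buf=[57 _ 3 45 25], head=2, tail=1, size=4
write(35): buf=[57 35 3 45 25], head=2, tail=2, size=5
read(): buf=[57 35 _ 45 25], head=3, tail=2, size=4
read(): buf=[57 35 _ _ 25], head=4, tail=2, size=3
read(): buf=[57 35 _ _ _], head=0, tail=2, size=2
write(83): buf=[57 35 83 _ _], head=0, tail=3, size=3
write(89): buf=[57 35 83 89 _], head=0, tail=4, size=4

Answer: 57 35 83 89 _
0
4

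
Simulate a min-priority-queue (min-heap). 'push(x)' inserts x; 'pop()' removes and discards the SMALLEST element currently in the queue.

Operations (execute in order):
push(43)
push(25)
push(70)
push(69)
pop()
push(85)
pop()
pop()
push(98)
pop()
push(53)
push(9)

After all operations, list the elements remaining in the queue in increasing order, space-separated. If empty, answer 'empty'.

Answer: 9 53 85 98

Derivation:
push(43): heap contents = [43]
push(25): heap contents = [25, 43]
push(70): heap contents = [25, 43, 70]
push(69): heap contents = [25, 43, 69, 70]
pop() → 25: heap contents = [43, 69, 70]
push(85): heap contents = [43, 69, 70, 85]
pop() → 43: heap contents = [69, 70, 85]
pop() → 69: heap contents = [70, 85]
push(98): heap contents = [70, 85, 98]
pop() → 70: heap contents = [85, 98]
push(53): heap contents = [53, 85, 98]
push(9): heap contents = [9, 53, 85, 98]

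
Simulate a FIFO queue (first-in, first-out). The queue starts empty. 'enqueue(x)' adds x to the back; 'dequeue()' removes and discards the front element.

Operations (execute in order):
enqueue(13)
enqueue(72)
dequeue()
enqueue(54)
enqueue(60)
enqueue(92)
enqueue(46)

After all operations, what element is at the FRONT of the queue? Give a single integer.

Answer: 72

Derivation:
enqueue(13): queue = [13]
enqueue(72): queue = [13, 72]
dequeue(): queue = [72]
enqueue(54): queue = [72, 54]
enqueue(60): queue = [72, 54, 60]
enqueue(92): queue = [72, 54, 60, 92]
enqueue(46): queue = [72, 54, 60, 92, 46]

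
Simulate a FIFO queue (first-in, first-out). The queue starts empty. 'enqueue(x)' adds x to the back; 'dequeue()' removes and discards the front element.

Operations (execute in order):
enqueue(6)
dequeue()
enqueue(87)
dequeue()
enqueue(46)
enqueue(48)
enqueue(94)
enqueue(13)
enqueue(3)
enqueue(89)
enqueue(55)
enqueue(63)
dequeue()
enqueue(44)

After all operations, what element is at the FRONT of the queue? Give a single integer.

Answer: 48

Derivation:
enqueue(6): queue = [6]
dequeue(): queue = []
enqueue(87): queue = [87]
dequeue(): queue = []
enqueue(46): queue = [46]
enqueue(48): queue = [46, 48]
enqueue(94): queue = [46, 48, 94]
enqueue(13): queue = [46, 48, 94, 13]
enqueue(3): queue = [46, 48, 94, 13, 3]
enqueue(89): queue = [46, 48, 94, 13, 3, 89]
enqueue(55): queue = [46, 48, 94, 13, 3, 89, 55]
enqueue(63): queue = [46, 48, 94, 13, 3, 89, 55, 63]
dequeue(): queue = [48, 94, 13, 3, 89, 55, 63]
enqueue(44): queue = [48, 94, 13, 3, 89, 55, 63, 44]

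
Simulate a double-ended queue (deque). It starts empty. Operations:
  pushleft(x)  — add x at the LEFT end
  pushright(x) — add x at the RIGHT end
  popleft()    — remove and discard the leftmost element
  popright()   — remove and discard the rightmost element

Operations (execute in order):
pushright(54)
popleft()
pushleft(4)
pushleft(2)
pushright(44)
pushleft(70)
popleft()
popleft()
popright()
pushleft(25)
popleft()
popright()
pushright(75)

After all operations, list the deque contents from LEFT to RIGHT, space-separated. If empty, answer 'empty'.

Answer: 75

Derivation:
pushright(54): [54]
popleft(): []
pushleft(4): [4]
pushleft(2): [2, 4]
pushright(44): [2, 4, 44]
pushleft(70): [70, 2, 4, 44]
popleft(): [2, 4, 44]
popleft(): [4, 44]
popright(): [4]
pushleft(25): [25, 4]
popleft(): [4]
popright(): []
pushright(75): [75]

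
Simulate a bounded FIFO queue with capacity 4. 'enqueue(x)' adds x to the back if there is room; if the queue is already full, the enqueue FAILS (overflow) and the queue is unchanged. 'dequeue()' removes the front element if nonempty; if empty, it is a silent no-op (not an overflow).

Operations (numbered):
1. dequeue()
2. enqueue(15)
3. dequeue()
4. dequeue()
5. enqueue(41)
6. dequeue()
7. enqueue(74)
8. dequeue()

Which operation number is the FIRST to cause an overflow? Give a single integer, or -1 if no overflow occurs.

1. dequeue(): empty, no-op, size=0
2. enqueue(15): size=1
3. dequeue(): size=0
4. dequeue(): empty, no-op, size=0
5. enqueue(41): size=1
6. dequeue(): size=0
7. enqueue(74): size=1
8. dequeue(): size=0

Answer: -1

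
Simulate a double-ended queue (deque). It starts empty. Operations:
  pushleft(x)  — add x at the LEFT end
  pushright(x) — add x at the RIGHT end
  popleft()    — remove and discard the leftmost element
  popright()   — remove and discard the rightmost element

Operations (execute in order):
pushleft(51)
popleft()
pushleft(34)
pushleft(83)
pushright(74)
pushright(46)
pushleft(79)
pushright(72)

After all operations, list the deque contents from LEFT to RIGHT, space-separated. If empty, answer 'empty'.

Answer: 79 83 34 74 46 72

Derivation:
pushleft(51): [51]
popleft(): []
pushleft(34): [34]
pushleft(83): [83, 34]
pushright(74): [83, 34, 74]
pushright(46): [83, 34, 74, 46]
pushleft(79): [79, 83, 34, 74, 46]
pushright(72): [79, 83, 34, 74, 46, 72]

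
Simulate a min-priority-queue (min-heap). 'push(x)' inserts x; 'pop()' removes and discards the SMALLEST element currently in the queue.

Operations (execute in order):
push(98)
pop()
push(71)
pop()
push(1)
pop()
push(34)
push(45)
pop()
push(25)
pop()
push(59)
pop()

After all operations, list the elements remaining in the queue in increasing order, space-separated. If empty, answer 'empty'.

push(98): heap contents = [98]
pop() → 98: heap contents = []
push(71): heap contents = [71]
pop() → 71: heap contents = []
push(1): heap contents = [1]
pop() → 1: heap contents = []
push(34): heap contents = [34]
push(45): heap contents = [34, 45]
pop() → 34: heap contents = [45]
push(25): heap contents = [25, 45]
pop() → 25: heap contents = [45]
push(59): heap contents = [45, 59]
pop() → 45: heap contents = [59]

Answer: 59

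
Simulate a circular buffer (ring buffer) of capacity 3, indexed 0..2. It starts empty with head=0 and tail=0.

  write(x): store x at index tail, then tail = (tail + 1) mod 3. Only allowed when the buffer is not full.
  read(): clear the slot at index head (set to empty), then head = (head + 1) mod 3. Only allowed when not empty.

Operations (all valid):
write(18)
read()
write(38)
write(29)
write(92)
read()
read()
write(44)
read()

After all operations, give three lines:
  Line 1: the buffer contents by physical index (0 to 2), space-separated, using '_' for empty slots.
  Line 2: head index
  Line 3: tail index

Answer: _ 44 _
1
2

Derivation:
write(18): buf=[18 _ _], head=0, tail=1, size=1
read(): buf=[_ _ _], head=1, tail=1, size=0
write(38): buf=[_ 38 _], head=1, tail=2, size=1
write(29): buf=[_ 38 29], head=1, tail=0, size=2
write(92): buf=[92 38 29], head=1, tail=1, size=3
read(): buf=[92 _ 29], head=2, tail=1, size=2
read(): buf=[92 _ _], head=0, tail=1, size=1
write(44): buf=[92 44 _], head=0, tail=2, size=2
read(): buf=[_ 44 _], head=1, tail=2, size=1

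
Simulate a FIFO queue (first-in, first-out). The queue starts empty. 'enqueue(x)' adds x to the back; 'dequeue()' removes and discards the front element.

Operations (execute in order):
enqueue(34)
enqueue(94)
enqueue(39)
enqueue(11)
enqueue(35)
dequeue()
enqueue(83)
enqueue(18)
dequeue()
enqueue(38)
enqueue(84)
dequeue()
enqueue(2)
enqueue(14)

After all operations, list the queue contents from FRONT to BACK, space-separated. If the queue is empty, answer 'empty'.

Answer: 11 35 83 18 38 84 2 14

Derivation:
enqueue(34): [34]
enqueue(94): [34, 94]
enqueue(39): [34, 94, 39]
enqueue(11): [34, 94, 39, 11]
enqueue(35): [34, 94, 39, 11, 35]
dequeue(): [94, 39, 11, 35]
enqueue(83): [94, 39, 11, 35, 83]
enqueue(18): [94, 39, 11, 35, 83, 18]
dequeue(): [39, 11, 35, 83, 18]
enqueue(38): [39, 11, 35, 83, 18, 38]
enqueue(84): [39, 11, 35, 83, 18, 38, 84]
dequeue(): [11, 35, 83, 18, 38, 84]
enqueue(2): [11, 35, 83, 18, 38, 84, 2]
enqueue(14): [11, 35, 83, 18, 38, 84, 2, 14]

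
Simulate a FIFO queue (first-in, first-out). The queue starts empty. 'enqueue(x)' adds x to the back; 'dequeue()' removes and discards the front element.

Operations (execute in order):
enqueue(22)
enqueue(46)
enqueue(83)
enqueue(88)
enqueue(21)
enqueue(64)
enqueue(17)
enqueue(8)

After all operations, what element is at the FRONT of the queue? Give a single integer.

enqueue(22): queue = [22]
enqueue(46): queue = [22, 46]
enqueue(83): queue = [22, 46, 83]
enqueue(88): queue = [22, 46, 83, 88]
enqueue(21): queue = [22, 46, 83, 88, 21]
enqueue(64): queue = [22, 46, 83, 88, 21, 64]
enqueue(17): queue = [22, 46, 83, 88, 21, 64, 17]
enqueue(8): queue = [22, 46, 83, 88, 21, 64, 17, 8]

Answer: 22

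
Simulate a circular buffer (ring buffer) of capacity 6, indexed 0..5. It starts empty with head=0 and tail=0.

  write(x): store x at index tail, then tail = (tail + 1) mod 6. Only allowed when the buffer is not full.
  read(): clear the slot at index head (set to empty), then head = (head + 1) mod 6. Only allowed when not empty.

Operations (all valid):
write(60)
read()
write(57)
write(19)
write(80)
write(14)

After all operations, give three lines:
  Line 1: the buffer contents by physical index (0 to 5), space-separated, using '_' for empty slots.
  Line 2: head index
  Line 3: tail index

write(60): buf=[60 _ _ _ _ _], head=0, tail=1, size=1
read(): buf=[_ _ _ _ _ _], head=1, tail=1, size=0
write(57): buf=[_ 57 _ _ _ _], head=1, tail=2, size=1
write(19): buf=[_ 57 19 _ _ _], head=1, tail=3, size=2
write(80): buf=[_ 57 19 80 _ _], head=1, tail=4, size=3
write(14): buf=[_ 57 19 80 14 _], head=1, tail=5, size=4

Answer: _ 57 19 80 14 _
1
5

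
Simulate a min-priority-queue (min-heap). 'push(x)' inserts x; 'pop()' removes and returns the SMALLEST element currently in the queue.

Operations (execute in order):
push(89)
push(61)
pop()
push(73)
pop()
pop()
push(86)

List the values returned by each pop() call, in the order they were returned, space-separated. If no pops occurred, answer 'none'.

Answer: 61 73 89

Derivation:
push(89): heap contents = [89]
push(61): heap contents = [61, 89]
pop() → 61: heap contents = [89]
push(73): heap contents = [73, 89]
pop() → 73: heap contents = [89]
pop() → 89: heap contents = []
push(86): heap contents = [86]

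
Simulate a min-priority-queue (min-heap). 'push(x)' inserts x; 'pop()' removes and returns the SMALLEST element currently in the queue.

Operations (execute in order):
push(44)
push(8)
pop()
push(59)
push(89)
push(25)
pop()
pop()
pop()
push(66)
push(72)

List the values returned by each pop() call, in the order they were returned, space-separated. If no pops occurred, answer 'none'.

push(44): heap contents = [44]
push(8): heap contents = [8, 44]
pop() → 8: heap contents = [44]
push(59): heap contents = [44, 59]
push(89): heap contents = [44, 59, 89]
push(25): heap contents = [25, 44, 59, 89]
pop() → 25: heap contents = [44, 59, 89]
pop() → 44: heap contents = [59, 89]
pop() → 59: heap contents = [89]
push(66): heap contents = [66, 89]
push(72): heap contents = [66, 72, 89]

Answer: 8 25 44 59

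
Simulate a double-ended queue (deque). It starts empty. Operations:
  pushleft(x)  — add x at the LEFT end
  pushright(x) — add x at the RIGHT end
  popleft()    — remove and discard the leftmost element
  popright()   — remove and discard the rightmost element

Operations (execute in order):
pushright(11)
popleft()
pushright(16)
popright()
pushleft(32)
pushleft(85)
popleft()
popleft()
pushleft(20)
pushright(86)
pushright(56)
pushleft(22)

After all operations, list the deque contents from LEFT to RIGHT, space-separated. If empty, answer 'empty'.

Answer: 22 20 86 56

Derivation:
pushright(11): [11]
popleft(): []
pushright(16): [16]
popright(): []
pushleft(32): [32]
pushleft(85): [85, 32]
popleft(): [32]
popleft(): []
pushleft(20): [20]
pushright(86): [20, 86]
pushright(56): [20, 86, 56]
pushleft(22): [22, 20, 86, 56]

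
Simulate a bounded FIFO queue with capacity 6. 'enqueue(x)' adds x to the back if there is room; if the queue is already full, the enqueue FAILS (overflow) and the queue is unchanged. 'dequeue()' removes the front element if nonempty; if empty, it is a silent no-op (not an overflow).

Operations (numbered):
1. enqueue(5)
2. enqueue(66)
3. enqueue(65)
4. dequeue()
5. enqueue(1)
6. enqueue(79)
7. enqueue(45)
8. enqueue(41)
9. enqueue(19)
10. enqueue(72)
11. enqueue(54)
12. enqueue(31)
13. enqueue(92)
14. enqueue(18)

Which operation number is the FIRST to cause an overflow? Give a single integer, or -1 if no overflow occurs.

Answer: 9

Derivation:
1. enqueue(5): size=1
2. enqueue(66): size=2
3. enqueue(65): size=3
4. dequeue(): size=2
5. enqueue(1): size=3
6. enqueue(79): size=4
7. enqueue(45): size=5
8. enqueue(41): size=6
9. enqueue(19): size=6=cap → OVERFLOW (fail)
10. enqueue(72): size=6=cap → OVERFLOW (fail)
11. enqueue(54): size=6=cap → OVERFLOW (fail)
12. enqueue(31): size=6=cap → OVERFLOW (fail)
13. enqueue(92): size=6=cap → OVERFLOW (fail)
14. enqueue(18): size=6=cap → OVERFLOW (fail)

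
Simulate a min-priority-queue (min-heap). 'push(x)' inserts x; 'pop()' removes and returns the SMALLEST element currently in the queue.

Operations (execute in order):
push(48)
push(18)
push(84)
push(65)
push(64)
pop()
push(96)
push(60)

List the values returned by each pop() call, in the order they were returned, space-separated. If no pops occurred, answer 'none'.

Answer: 18

Derivation:
push(48): heap contents = [48]
push(18): heap contents = [18, 48]
push(84): heap contents = [18, 48, 84]
push(65): heap contents = [18, 48, 65, 84]
push(64): heap contents = [18, 48, 64, 65, 84]
pop() → 18: heap contents = [48, 64, 65, 84]
push(96): heap contents = [48, 64, 65, 84, 96]
push(60): heap contents = [48, 60, 64, 65, 84, 96]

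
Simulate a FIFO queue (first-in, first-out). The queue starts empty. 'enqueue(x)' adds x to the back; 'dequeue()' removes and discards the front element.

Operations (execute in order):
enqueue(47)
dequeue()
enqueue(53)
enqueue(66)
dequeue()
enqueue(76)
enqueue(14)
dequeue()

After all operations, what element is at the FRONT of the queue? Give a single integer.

Answer: 76

Derivation:
enqueue(47): queue = [47]
dequeue(): queue = []
enqueue(53): queue = [53]
enqueue(66): queue = [53, 66]
dequeue(): queue = [66]
enqueue(76): queue = [66, 76]
enqueue(14): queue = [66, 76, 14]
dequeue(): queue = [76, 14]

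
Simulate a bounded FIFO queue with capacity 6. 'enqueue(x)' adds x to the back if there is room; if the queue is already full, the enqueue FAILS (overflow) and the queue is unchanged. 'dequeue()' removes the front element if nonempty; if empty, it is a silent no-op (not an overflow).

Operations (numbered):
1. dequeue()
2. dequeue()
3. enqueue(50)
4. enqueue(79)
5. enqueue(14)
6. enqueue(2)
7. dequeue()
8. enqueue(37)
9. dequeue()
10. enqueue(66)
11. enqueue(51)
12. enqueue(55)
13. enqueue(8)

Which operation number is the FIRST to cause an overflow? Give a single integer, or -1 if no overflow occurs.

1. dequeue(): empty, no-op, size=0
2. dequeue(): empty, no-op, size=0
3. enqueue(50): size=1
4. enqueue(79): size=2
5. enqueue(14): size=3
6. enqueue(2): size=4
7. dequeue(): size=3
8. enqueue(37): size=4
9. dequeue(): size=3
10. enqueue(66): size=4
11. enqueue(51): size=5
12. enqueue(55): size=6
13. enqueue(8): size=6=cap → OVERFLOW (fail)

Answer: 13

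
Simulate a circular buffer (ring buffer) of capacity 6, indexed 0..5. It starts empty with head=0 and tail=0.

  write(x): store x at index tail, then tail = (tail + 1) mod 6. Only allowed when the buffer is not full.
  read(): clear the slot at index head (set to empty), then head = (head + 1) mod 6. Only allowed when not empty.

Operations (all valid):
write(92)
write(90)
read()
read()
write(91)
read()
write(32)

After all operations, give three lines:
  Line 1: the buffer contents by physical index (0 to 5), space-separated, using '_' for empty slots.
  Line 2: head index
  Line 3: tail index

Answer: _ _ _ 32 _ _
3
4

Derivation:
write(92): buf=[92 _ _ _ _ _], head=0, tail=1, size=1
write(90): buf=[92 90 _ _ _ _], head=0, tail=2, size=2
read(): buf=[_ 90 _ _ _ _], head=1, tail=2, size=1
read(): buf=[_ _ _ _ _ _], head=2, tail=2, size=0
write(91): buf=[_ _ 91 _ _ _], head=2, tail=3, size=1
read(): buf=[_ _ _ _ _ _], head=3, tail=3, size=0
write(32): buf=[_ _ _ 32 _ _], head=3, tail=4, size=1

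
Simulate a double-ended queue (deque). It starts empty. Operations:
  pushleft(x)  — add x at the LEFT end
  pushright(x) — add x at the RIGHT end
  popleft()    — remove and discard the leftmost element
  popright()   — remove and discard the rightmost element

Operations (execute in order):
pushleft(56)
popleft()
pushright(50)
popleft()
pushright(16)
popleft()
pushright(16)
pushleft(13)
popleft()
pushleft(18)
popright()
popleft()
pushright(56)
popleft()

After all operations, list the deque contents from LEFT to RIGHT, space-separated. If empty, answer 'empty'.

pushleft(56): [56]
popleft(): []
pushright(50): [50]
popleft(): []
pushright(16): [16]
popleft(): []
pushright(16): [16]
pushleft(13): [13, 16]
popleft(): [16]
pushleft(18): [18, 16]
popright(): [18]
popleft(): []
pushright(56): [56]
popleft(): []

Answer: empty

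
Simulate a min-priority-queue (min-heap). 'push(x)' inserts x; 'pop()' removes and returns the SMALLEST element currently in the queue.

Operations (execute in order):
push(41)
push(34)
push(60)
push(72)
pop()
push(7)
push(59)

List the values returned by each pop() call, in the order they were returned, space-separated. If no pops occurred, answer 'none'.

Answer: 34

Derivation:
push(41): heap contents = [41]
push(34): heap contents = [34, 41]
push(60): heap contents = [34, 41, 60]
push(72): heap contents = [34, 41, 60, 72]
pop() → 34: heap contents = [41, 60, 72]
push(7): heap contents = [7, 41, 60, 72]
push(59): heap contents = [7, 41, 59, 60, 72]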